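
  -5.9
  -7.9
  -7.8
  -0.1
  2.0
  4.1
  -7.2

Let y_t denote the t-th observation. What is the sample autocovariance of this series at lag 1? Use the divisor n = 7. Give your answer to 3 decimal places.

6.470

Mean ȳ = (-5.9 − 7.9 − 7.8 − 0.1 + 2.0 + 4.1 − 7.2)/7 = -3.2571
Deviations: -2.6429, -4.6429, -4.5429, 3.1571, 5.2571, 7.3571, -3.9429
Σ_{t=1}^{6}(y_t−ȳ)(y_{t+1}−ȳ) = 45.2867
γ_1 = 45.2867 / 7 = 6.470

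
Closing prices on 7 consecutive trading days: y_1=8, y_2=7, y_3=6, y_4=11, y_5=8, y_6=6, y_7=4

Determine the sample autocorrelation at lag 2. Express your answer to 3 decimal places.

Mean ȳ = (8 + 7 + 6 + 11 + 8 + 6 + 4)/7 = 7.1429
Σ(y_t−ȳ)(y_{t+2}−ȳ) = (-0.9796) + (-0.5510) + (-0.9796) + (-4.4082) + (-2.6939) = -9.6122
Denominator Σ(y_t−ȳ)² = 28.8571
r_2 = -9.6122 / 28.8571 = -0.333

-0.333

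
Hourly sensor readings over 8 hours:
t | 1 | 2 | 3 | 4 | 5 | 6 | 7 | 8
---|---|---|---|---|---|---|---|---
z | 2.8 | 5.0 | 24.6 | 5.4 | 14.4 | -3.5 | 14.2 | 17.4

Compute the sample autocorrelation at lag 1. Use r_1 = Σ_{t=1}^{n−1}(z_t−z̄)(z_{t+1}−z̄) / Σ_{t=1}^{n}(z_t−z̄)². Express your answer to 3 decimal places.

Mean z̄ = (2.8 + 5.0 + 24.6 + 5.4 + 14.4 − 3.5 + 14.2 + 17.4)/8 = 10.0375
Σ(z_t−z̄)(z_{t+1}−z̄) = (36.4589) + (-73.3586) + (-67.5336) + (-20.2311) + (-59.0573) + (-56.3498) + (30.6464) = -209.4252
Denominator Σ(z_t−z̄)² = 585.1588
r_1 = -209.4252 / 585.1588 = -0.358

-0.358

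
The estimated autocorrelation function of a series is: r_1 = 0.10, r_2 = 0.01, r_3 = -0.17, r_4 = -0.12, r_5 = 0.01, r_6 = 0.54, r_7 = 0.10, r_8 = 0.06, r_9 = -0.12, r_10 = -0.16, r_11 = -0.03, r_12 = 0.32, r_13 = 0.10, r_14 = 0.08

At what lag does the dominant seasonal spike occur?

6

The largest autocorrelation is r_6 = 0.54, with a weaker echo at lag 12 (0.32); the remaining lags stay at or below 0.10.
The dominant spike at lag 6 indicates a seasonal period of 6.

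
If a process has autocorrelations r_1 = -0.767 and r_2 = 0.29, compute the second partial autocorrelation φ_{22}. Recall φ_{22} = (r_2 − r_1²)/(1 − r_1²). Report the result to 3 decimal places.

φ_{22} = (r_2 − r_1²) / (1 − r_1²)
r_1² = (-0.767)² = 0.588289
Numerator = 0.29 − 0.5883 = -0.2983; denominator = 1 − 0.5883 = 0.4117
φ_{22} = -0.2983 / 0.4117 = -0.725

-0.725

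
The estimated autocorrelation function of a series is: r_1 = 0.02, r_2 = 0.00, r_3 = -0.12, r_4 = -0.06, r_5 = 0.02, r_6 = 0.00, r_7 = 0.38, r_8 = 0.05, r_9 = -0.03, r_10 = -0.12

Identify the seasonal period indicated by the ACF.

The largest autocorrelation is r_7 = 0.38; the remaining lags stay at or below 0.05.
The dominant spike at lag 7 indicates a seasonal period of 7.

7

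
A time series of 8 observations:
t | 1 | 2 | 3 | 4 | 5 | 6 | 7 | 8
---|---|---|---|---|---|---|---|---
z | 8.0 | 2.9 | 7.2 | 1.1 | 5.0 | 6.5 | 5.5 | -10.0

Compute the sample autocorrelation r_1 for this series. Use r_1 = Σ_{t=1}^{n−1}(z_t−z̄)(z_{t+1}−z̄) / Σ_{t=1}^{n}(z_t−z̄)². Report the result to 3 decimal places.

Mean z̄ = (8.0 + 2.9 + 7.2 + 1.1 + 5.0 + 6.5 + 5.5 − 10.0)/8 = 3.2750
Deviations from mean: 4.7250, -0.3750, 3.9250, -2.1750, 1.7250, 3.2250, 2.2250, -13.2750
Numerator Σ_{t=1}^{7}(z_t−z̄)(z_{t+1}−z̄) = -32.3306
Denominator Σ(z_t−z̄)² = 237.1550
r_1 = -32.3306 / 237.1550 = -0.136

-0.136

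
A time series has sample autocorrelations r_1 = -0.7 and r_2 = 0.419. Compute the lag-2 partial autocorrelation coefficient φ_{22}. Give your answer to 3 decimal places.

φ_{22} = (r_2 − r_1²) / (1 − r_1²)
r_1² = (-0.7)² = 0.49
Numerator = 0.419 − 0.4900 = -0.0710; denominator = 1 − 0.4900 = 0.5100
φ_{22} = -0.0710 / 0.5100 = -0.139

-0.139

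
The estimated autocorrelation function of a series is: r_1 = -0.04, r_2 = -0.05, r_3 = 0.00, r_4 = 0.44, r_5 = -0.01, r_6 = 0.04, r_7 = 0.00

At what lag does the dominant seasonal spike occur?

The largest autocorrelation is r_4 = 0.44; the remaining lags stay at or below 0.04.
The dominant spike at lag 4 indicates a seasonal period of 4.

4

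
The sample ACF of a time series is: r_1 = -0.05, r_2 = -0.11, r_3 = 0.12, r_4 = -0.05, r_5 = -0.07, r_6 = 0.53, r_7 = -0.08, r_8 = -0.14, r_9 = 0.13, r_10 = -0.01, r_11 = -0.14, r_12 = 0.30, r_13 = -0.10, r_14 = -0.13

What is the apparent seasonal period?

6

The largest autocorrelation is r_6 = 0.53, with a weaker echo at lag 12 (0.30); the remaining lags stay at or below 0.13.
The dominant spike at lag 6 indicates a seasonal period of 6.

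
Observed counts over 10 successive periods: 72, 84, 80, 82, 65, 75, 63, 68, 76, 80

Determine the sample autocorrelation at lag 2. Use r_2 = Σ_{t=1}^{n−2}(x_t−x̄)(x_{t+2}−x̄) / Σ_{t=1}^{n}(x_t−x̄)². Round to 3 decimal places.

Mean x̄ = (72 + 84 + 80 + 82 + 65 + 75 + 63 + 68 + 76 + 80)/10 = 74.5000
Numerator Σ_{t=1}^{8}(x_t−x̄)(x_{t+2}−x̄) = 62.0000
Denominator Σ(x_t−x̄)² = 480.5000
r_2 = 62.0000 / 480.5000 = 0.129

0.129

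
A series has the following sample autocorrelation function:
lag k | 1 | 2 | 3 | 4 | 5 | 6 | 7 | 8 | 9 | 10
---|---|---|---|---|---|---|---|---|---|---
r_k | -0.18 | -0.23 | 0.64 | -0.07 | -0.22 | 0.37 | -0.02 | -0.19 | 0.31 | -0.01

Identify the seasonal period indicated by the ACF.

The largest autocorrelation is r_3 = 0.64, with weaker echoes at lags 6 (0.37) and 9 (0.31); the remaining lags stay at or below -0.01.
The dominant spike at lag 3 indicates a seasonal period of 3.

3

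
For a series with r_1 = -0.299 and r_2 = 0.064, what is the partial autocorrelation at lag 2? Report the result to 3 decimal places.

φ_{22} = (r_2 − r_1²) / (1 − r_1²)
r_1² = (-0.299)² = 0.089401
Numerator = 0.064 − 0.0894 = -0.0254; denominator = 1 − 0.0894 = 0.9106
φ_{22} = -0.0254 / 0.9106 = -0.028

-0.028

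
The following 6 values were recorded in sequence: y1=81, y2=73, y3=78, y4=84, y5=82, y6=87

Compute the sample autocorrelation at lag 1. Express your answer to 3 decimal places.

Mean ȳ = (81 + 73 + 78 + 84 + 82 + 87)/6 = 80.8333
Σ(y_t−ȳ)(y_{t+1}−ȳ) = (-1.3056) + (22.1944) + (-8.9722) + (3.6944) + (7.1944) = 22.8056
Denominator Σ(y_t−ȳ)² = 118.8333
r_1 = 22.8056 / 118.8333 = 0.192

0.192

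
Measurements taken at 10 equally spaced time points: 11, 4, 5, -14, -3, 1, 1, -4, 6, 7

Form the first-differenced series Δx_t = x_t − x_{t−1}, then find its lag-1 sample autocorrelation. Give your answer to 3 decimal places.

-0.343

First differences Δx: -7, 1, -19, 11, 4, 0, -5, 10, 1
Mean of differences = -0.4444
Numerator Σ(Δx_t−Δx̄)(Δx_{t+1}−Δx̄) = -230.3086
Denominator Σ(Δx_t−Δx̄)² = 672.2222
r_1(Δx) = -230.3086 / 672.2222 = -0.343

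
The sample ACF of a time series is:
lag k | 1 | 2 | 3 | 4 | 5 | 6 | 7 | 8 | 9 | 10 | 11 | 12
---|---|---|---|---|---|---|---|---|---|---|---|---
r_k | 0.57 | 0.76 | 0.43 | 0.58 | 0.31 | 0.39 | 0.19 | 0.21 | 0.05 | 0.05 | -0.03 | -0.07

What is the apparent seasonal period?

2

The largest autocorrelation is r_2 = 0.76, with a weaker echo at lag 4 (0.58); the remaining lags stay at or below 0.57.
The dominant spike at lag 2 indicates a seasonal period of 2.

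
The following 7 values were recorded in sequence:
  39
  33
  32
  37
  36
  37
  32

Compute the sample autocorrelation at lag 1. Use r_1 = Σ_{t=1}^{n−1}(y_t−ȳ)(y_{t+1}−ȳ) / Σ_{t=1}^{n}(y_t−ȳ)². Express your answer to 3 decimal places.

-0.214

Mean ȳ = (39 + 33 + 32 + 37 + 36 + 37 + 32)/7 = 35.1429
Deviations from mean: 3.8571, -2.1429, -3.1429, 1.8571, 0.8571, 1.8571, -3.1429
Numerator Σ_{t=1}^{6}(y_t−ȳ)(y_{t+1}−ȳ) = -10.0204
Denominator Σ(y_t−ȳ)² = 46.8571
r_1 = -10.0204 / 46.8571 = -0.214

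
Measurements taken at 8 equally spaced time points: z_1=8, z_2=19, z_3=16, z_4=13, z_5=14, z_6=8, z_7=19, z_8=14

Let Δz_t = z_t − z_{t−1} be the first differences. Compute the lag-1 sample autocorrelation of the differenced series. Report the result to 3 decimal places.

First differences Δz: 11, -3, -3, 1, -6, 11, -5
Mean of differences = 0.8571
Numerator Σ(Δz_t−Δz̄)(Δz_{t+1}−Δz̄) = -154.7347
Denominator Σ(Δz_t−Δz̄)² = 316.8571
r_1(Δz) = -154.7347 / 316.8571 = -0.488

-0.488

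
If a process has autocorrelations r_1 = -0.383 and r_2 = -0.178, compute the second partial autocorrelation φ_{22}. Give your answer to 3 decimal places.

-0.381

φ_{22} = (r_2 − r_1²) / (1 − r_1²)
r_1² = (-0.383)² = 0.146689
Numerator = -0.178 − 0.1467 = -0.3247; denominator = 1 − 0.1467 = 0.8533
φ_{22} = -0.3247 / 0.8533 = -0.381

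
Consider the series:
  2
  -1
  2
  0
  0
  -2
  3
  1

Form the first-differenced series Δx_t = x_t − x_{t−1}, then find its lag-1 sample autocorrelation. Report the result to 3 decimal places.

-0.628

First differences Δx: -3, 3, -2, 0, -2, 5, -2
Mean of differences = -0.1429
Numerator Σ(Δx_t−Δx̄)(Δx_{t+1}−Δx̄) = -34.4490
Denominator Σ(Δx_t−Δx̄)² = 54.8571
r_1(Δx) = -34.4490 / 54.8571 = -0.628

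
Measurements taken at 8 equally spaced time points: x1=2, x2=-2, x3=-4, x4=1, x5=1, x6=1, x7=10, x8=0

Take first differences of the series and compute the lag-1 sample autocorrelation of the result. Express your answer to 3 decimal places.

-0.393

First differences Δx: -4, -2, 5, 0, 0, 9, -10
Mean of differences = -0.2857
Numerator Σ(Δx_t−Δx̄)(Δx_{t+1}−Δx̄) = -88.6531
Denominator Σ(Δx_t−Δx̄)² = 225.4286
r_1(Δx) = -88.6531 / 225.4286 = -0.393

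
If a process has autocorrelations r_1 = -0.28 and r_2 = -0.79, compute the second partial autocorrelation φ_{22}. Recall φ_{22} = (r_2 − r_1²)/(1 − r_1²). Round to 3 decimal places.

φ_{22} = (r_2 − r_1²) / (1 − r_1²)
r_1² = (-0.28)² = 0.0784
Numerator = -0.79 − 0.0784 = -0.8684; denominator = 1 − 0.0784 = 0.9216
φ_{22} = -0.8684 / 0.9216 = -0.942

-0.942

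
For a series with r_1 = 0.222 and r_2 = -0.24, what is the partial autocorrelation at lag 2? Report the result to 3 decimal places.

-0.304

φ_{22} = (r_2 − r_1²) / (1 − r_1²)
r_1² = (0.222)² = 0.049284
Numerator = -0.24 − 0.0493 = -0.2893; denominator = 1 − 0.0493 = 0.9507
φ_{22} = -0.2893 / 0.9507 = -0.304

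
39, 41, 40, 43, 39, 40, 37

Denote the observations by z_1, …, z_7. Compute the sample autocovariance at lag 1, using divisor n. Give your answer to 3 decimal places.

-0.513

Mean z̄ = (39 + 41 + 40 + 43 + 39 + 40 + 37)/7 = 39.8571
Deviations: -0.8571, 1.1429, 0.1429, 3.1429, -0.8571, 0.1429, -2.8571
Σ_{t=1}^{6}(z_t−z̄)(z_{t+1}−z̄) = -3.5918
γ_1 = -3.5918 / 7 = -0.513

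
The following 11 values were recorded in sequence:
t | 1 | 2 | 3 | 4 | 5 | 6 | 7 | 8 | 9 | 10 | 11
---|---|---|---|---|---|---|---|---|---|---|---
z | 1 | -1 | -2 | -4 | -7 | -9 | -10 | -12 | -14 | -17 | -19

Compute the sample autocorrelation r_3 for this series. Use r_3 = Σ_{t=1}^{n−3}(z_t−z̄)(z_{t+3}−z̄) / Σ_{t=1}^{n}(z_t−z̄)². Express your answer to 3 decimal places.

0.207

Mean z̄ = (1 − 1 − 2 − 4 − 7 − 9 − 10 − 12 − 14 − 17 − 19)/11 = -8.5455
Numerator Σ_{t=1}^{8}(z_t−z̄)(z_{t+3}−z̄) = 91.0165
Denominator Σ(z_t−z̄)² = 438.7273
r_3 = 91.0165 / 438.7273 = 0.207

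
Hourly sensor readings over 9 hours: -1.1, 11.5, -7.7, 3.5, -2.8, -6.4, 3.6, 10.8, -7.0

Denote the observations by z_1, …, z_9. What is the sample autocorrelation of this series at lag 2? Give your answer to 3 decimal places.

Mean z̄ = (-1.1 + 11.5 − 7.7 + 3.5 − 2.8 − 6.4 + 3.6 + 10.8 − 7.0)/9 = 0.4889
Numerator Σ_{t=1}^{7}(z_t−z̄)(z_{t+2}−z̄) = -52.2069
Denominator Σ(z_t−z̄)² = 430.2489
r_2 = -52.2069 / 430.2489 = -0.121

-0.121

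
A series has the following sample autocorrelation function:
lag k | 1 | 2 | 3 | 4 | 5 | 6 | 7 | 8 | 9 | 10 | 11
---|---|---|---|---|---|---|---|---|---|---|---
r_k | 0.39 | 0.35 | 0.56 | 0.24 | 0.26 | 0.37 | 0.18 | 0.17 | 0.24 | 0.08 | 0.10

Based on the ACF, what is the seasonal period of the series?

The largest autocorrelation is r_3 = 0.56; the remaining lags stay at or below 0.39. The elevated value at lag 1 (0.39), dropping to 0.35 at lag 2, reflects decaying short-term dependence rather than seasonality.
The dominant spike at lag 3 indicates a seasonal period of 3.

3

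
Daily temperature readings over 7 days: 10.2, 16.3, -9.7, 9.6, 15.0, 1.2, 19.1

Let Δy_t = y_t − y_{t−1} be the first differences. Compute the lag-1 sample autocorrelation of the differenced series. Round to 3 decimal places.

-0.532

First differences Δy: 6.1, -26.0, 19.3, 5.4, -13.8, 17.9
Mean of differences = 1.4833
Numerator Σ(Δy_t−Δȳ)(Δy_{t+1}−Δȳ) = -857.5219
Denominator Σ(Δy_t−Δȳ)² = 1612.5083
r_1(Δy) = -857.5219 / 1612.5083 = -0.532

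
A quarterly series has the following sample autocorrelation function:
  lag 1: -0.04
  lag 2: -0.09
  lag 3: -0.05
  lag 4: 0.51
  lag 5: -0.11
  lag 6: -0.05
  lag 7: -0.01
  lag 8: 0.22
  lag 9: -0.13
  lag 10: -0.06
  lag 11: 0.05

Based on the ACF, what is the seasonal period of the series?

4

The largest autocorrelation is r_4 = 0.51, with a weaker echo at lag 8 (0.22); the remaining lags stay at or below 0.05.
The dominant spike at lag 4 indicates a seasonal period of 4.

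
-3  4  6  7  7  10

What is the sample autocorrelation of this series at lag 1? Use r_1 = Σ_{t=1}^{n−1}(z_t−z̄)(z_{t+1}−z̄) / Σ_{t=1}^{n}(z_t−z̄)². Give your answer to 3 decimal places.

0.226

Mean z̄ = (-3 + 4 + 6 + 7 + 7 + 10)/6 = 5.1667
Deviations from mean: -8.1667, -1.1667, 0.8333, 1.8333, 1.8333, 4.8333
Numerator Σ_{t=1}^{5}(z_t−z̄)(z_{t+1}−z̄) = 22.3056
Denominator Σ(z_t−z̄)² = 98.8333
r_1 = 22.3056 / 98.8333 = 0.226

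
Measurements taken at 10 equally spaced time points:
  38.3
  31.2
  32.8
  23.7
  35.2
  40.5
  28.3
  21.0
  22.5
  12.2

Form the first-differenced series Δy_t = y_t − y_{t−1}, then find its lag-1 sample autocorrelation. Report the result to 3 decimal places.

First differences Δy: -7.1, 1.6, -9.1, 11.5, 5.3, -12.2, -7.3, 1.5, -10.3
Mean of differences = -2.9000
Numerator Σ(Δy_t−Δȳ)(Δy_{t+1}−Δȳ) = -105.2600
Denominator Σ(Δy_t−Δȳ)² = 530.9000
r_1(Δy) = -105.2600 / 530.9000 = -0.198

-0.198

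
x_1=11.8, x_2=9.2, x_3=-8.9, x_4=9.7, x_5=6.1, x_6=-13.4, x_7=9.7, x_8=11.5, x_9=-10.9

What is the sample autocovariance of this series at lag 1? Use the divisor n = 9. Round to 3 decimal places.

-33.272

Mean x̄ = (11.8 + 9.2 − 8.9 + 9.7 + 6.1 − 13.4 + 9.7 + 11.5 − 10.9)/9 = 2.7556
Σ_{t=1}^{8}(x_t−x̄)(x_{t+1}−x̄) = -299.4509
γ_1 = -299.4509 / 9 = -33.272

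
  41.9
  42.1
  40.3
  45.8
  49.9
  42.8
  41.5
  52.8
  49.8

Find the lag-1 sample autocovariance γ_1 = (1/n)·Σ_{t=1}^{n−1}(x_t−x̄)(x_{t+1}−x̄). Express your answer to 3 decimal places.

Mean x̄ = (41.9 + 42.1 + 40.3 + 45.8 + 49.9 + 42.8 + 41.5 + 52.8 + 49.8)/9 = 45.2111
Σ_{t=1}^{8}(x_t−x̄)(x_{t+1}−x̄) = 29.7532
γ_1 = 29.7532 / 9 = 3.306

3.306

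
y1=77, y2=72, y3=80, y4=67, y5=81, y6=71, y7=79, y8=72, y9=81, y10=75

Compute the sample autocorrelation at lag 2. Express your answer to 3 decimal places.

Mean ȳ = (77 + 72 + 80 + 67 + 81 + 71 + 79 + 72 + 81 + 75)/10 = 75.5000
Numerator Σ_{t=1}^{8}(y_t−ȳ)(y_{t+2}−ȳ) = 155.5000
Denominator Σ(y_t−ȳ)² = 212.5000
r_2 = 155.5000 / 212.5000 = 0.732

0.732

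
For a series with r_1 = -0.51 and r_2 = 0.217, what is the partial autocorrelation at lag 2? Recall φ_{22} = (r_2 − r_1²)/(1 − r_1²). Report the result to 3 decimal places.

-0.058

φ_{22} = (r_2 − r_1²) / (1 − r_1²)
r_1² = (-0.51)² = 0.2601
Numerator = 0.217 − 0.2601 = -0.0431; denominator = 1 − 0.2601 = 0.7399
φ_{22} = -0.0431 / 0.7399 = -0.058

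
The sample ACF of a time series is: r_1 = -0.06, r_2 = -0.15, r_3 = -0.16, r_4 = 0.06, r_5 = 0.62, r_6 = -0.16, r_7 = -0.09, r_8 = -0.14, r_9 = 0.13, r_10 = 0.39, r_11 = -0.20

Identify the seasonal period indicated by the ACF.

5

The largest autocorrelation is r_5 = 0.62, with a weaker echo at lag 10 (0.39); the remaining lags stay at or below 0.13.
The dominant spike at lag 5 indicates a seasonal period of 5.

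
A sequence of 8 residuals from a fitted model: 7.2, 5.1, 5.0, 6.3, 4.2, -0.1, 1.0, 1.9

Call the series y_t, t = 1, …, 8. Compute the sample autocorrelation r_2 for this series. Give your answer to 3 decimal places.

0.091

Mean ȳ = (7.2 + 5.1 + 5.0 + 6.3 + 4.2 − 0.1 + 1.0 + 1.9)/8 = 3.8250
Deviations from mean: 3.3750, 1.2750, 1.1750, 2.4750, 0.3750, -3.9250, -2.8250, -1.9250
Numerator Σ_{t=1}^{6}(y_t−ȳ)(y_{t+2}−ȳ) = 4.3438
Denominator Σ(y_t−ȳ)² = 47.7550
r_2 = 4.3438 / 47.7550 = 0.091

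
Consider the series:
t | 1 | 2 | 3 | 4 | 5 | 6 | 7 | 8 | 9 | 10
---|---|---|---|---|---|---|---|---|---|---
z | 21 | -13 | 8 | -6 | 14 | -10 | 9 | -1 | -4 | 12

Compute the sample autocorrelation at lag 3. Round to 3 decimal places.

Mean z̄ = (21 − 13 + 8 − 6 + 14 − 10 + 9 − 1 − 4 + 12)/10 = 3.0000
Numerator Σ_{t=1}^{7}(z_t−z̄)(z_{t+3}−z̄) = -356.0000
Denominator Σ(z_t−z̄)² = 1158.0000
r_3 = -356.0000 / 1158.0000 = -0.307

-0.307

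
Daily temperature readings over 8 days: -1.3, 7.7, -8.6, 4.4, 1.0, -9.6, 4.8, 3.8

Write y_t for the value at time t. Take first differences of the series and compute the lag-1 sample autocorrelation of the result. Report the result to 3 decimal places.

-0.630

First differences Δy: 9.0, -16.3, 13.0, -3.4, -10.6, 14.4, -1.0
Mean of differences = 0.7286
Numerator Σ(Δy_t−Δȳ)(Δy_{t+1}−Δȳ) = -532.2180
Denominator Σ(Δy_t−Δȳ)² = 844.2543
r_1(Δy) = -532.2180 / 844.2543 = -0.630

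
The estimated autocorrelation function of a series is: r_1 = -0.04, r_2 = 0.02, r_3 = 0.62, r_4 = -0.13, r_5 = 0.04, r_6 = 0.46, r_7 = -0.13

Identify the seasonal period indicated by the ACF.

The largest autocorrelation is r_3 = 0.62, with a weaker echo at lag 6 (0.46); the remaining lags stay at or below 0.04.
The dominant spike at lag 3 indicates a seasonal period of 3.

3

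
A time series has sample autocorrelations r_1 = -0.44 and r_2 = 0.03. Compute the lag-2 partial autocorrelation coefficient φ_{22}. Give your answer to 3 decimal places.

φ_{22} = (r_2 − r_1²) / (1 − r_1²)
r_1² = (-0.44)² = 0.1936
Numerator = 0.03 − 0.1936 = -0.1636; denominator = 1 − 0.1936 = 0.8064
φ_{22} = -0.1636 / 0.8064 = -0.203

-0.203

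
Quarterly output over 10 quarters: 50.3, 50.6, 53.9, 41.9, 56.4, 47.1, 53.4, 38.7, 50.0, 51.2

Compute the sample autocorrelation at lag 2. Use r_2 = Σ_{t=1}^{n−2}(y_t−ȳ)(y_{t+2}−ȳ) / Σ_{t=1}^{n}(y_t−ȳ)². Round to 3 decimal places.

Mean ȳ = (50.3 + 50.6 + 53.9 + 41.9 + 56.4 + 47.1 + 53.4 + 38.7 + 50.0 + 51.2)/10 = 49.3500
Numerator Σ_{t=1}^{8}(y_t−ȳ)(y_{t+2}−ȳ) = 79.2950
Denominator Σ(y_t−ȳ)² = 267.1050
r_2 = 79.2950 / 267.1050 = 0.297

0.297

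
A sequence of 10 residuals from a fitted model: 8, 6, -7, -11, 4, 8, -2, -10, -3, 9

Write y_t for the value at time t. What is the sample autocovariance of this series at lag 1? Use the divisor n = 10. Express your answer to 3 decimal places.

Mean ȳ = (8 + 6 − 7 − 11 + 4 + 8 − 2 − 10 − 3 + 9)/10 = 0.2000
Σ_{t=1}^{9}(y_t−ȳ)(y_{t+1}−ȳ) = 80.9600
γ_1 = 80.9600 / 10 = 8.096

8.096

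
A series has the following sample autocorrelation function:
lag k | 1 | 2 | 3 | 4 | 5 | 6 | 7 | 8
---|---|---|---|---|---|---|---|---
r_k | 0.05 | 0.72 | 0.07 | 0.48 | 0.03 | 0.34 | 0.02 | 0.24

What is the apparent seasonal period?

2

The largest autocorrelation is r_2 = 0.72, with weaker echoes at lags 4 (0.48), 6 (0.34) and 8 (0.24); the remaining lags stay at or below 0.07.
The dominant spike at lag 2 indicates a seasonal period of 2.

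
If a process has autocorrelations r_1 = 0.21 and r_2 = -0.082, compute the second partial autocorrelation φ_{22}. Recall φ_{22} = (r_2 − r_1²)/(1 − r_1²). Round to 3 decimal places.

-0.132

φ_{22} = (r_2 − r_1²) / (1 − r_1²)
r_1² = (0.21)² = 0.0441
Numerator = -0.082 − 0.0441 = -0.1261; denominator = 1 − 0.0441 = 0.9559
φ_{22} = -0.1261 / 0.9559 = -0.132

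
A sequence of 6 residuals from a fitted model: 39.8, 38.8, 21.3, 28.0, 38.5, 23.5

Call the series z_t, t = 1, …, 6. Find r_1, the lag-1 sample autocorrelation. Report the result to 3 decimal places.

-0.167

Mean z̄ = (39.8 + 38.8 + 21.3 + 28.0 + 38.5 + 23.5)/6 = 31.6500
Deviations from mean: 8.1500, 7.1500, -10.3500, -3.6500, 6.8500, -8.1500
Numerator Σ_{t=1}^{5}(z_t−z̄)(z_{t+1}−z̄) = -58.7825
Denominator Σ(z_t−z̄)² = 351.3350
r_1 = -58.7825 / 351.3350 = -0.167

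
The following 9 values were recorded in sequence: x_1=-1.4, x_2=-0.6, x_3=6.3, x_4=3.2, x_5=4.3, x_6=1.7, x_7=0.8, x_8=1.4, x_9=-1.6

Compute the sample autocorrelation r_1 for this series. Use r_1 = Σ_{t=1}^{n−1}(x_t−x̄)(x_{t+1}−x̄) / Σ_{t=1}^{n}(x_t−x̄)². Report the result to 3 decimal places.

Mean x̄ = (-1.4 − 0.6 + 6.3 + 3.2 + 4.3 + 1.7 + 0.8 + 1.4 − 1.6)/9 = 1.5667
Numerator Σ_{t=1}^{8}(x_t−x̄)(x_{t+1}−x̄) = 9.2856
Denominator Σ(x_t−x̄)² = 56.7000
r_1 = 9.2856 / 56.7000 = 0.164

0.164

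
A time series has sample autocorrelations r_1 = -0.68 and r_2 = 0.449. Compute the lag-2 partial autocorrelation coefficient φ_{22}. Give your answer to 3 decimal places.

-0.025

φ_{22} = (r_2 − r_1²) / (1 − r_1²)
r_1² = (-0.68)² = 0.4624
Numerator = 0.449 − 0.4624 = -0.0134; denominator = 1 − 0.4624 = 0.5376
φ_{22} = -0.0134 / 0.5376 = -0.025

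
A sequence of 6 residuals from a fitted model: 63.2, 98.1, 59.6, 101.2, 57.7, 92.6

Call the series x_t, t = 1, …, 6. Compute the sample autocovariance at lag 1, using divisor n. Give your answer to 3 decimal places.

-310.909

Mean x̄ = (63.2 + 98.1 + 59.6 + 101.2 + 57.7 + 92.6)/6 = 78.7333
Σ_{t=1}^{5}(x_t−x̄)(x_{t+1}−x̄) = -1865.4511
γ_1 = -1865.4511 / 6 = -310.909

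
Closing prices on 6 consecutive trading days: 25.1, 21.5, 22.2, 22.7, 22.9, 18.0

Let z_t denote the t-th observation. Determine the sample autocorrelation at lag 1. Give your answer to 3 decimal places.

Mean z̄ = (25.1 + 21.5 + 22.2 + 22.7 + 22.9 + 18.0)/6 = 22.0667
Deviations from mean: 3.0333, -0.5667, 0.1333, 0.6333, 0.8333, -4.0667
Σ(z_t−z̄)(z_{t+1}−z̄) = (-1.7189) + (-0.0756) + (0.0844) + (0.5278) + (-3.3889) = -4.5711
Denominator Σ(z_t−z̄)² = 27.1733
r_1 = -4.5711 / 27.1733 = -0.168

-0.168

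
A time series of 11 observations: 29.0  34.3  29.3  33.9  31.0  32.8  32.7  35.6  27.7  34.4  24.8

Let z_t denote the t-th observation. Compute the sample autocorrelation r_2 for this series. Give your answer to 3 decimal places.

Mean z̄ = (29.0 + 34.3 + 29.3 + 33.9 + 31.0 + 32.8 + 32.7 + 35.6 + 27.7 + 34.4 + 24.8)/11 = 31.4091
Numerator Σ_{t=1}^{9}(z_t−z̄)(z_{t+2}−z̄) = 54.1707
Denominator Σ(z_t−z̄)² = 112.5291
r_2 = 54.1707 / 112.5291 = 0.481

0.481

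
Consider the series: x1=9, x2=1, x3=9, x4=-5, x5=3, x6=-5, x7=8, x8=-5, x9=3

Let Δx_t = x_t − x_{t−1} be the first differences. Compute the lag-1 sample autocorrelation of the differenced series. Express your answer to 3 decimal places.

-0.864

First differences Δx: -8, 8, -14, 8, -8, 13, -13, 8
Mean of differences = -0.7500
Numerator Σ(Δx_t−Δx̄)(Δx_{t+1}−Δx̄) = -734.0625
Denominator Σ(Δx_t−Δx̄)² = 849.5000
r_1(Δx) = -734.0625 / 849.5000 = -0.864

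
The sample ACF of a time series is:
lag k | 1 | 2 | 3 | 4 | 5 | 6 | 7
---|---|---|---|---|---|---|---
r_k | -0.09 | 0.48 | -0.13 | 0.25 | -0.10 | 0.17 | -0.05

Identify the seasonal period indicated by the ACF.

The largest autocorrelation is r_2 = 0.48, with weaker echoes at lags 4 (0.25) and 6 (0.17); the remaining lags stay at or below -0.05.
The dominant spike at lag 2 indicates a seasonal period of 2.

2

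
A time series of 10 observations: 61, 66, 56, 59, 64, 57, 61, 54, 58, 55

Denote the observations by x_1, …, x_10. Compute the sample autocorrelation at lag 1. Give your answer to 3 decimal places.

Mean x̄ = (61 + 66 + 56 + 59 + 64 + 57 + 61 + 54 + 58 + 55)/10 = 59.1000
Numerator Σ_{t=1}^{9}(x_t−x̄)(x_{t+1}−x̄) = -22.3100
Denominator Σ(x_t−x̄)² = 136.9000
r_1 = -22.3100 / 136.9000 = -0.163

-0.163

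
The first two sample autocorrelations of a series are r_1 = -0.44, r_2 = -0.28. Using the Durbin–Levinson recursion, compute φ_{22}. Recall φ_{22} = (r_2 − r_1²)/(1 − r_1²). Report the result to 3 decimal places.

φ_{22} = (r_2 − r_1²) / (1 − r_1²)
r_1² = (-0.44)² = 0.1936
Numerator = -0.28 − 0.1936 = -0.4736; denominator = 1 − 0.1936 = 0.8064
φ_{22} = -0.4736 / 0.8064 = -0.587

-0.587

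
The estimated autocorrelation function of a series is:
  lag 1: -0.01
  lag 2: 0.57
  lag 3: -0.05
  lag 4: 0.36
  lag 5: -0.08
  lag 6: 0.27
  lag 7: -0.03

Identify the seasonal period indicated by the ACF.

The largest autocorrelation is r_2 = 0.57, with weaker echoes at lags 4 (0.36) and 6 (0.27); the remaining lags stay at or below -0.01.
The dominant spike at lag 2 indicates a seasonal period of 2.

2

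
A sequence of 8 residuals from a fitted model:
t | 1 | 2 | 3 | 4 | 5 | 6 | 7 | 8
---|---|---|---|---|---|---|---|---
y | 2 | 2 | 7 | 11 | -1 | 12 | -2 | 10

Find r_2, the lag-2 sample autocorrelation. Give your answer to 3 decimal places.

Mean ȳ = (2 + 2 + 7 + 11 − 1 + 12 − 2 + 10)/8 = 5.1250
Σ(y_t−ȳ)(y_{t+2}−ȳ) = (-5.8594) + (-18.3594) + (-11.4844) + (40.3906) + (43.6406) + (33.5156) = 81.8438
Denominator Σ(y_t−ȳ)² = 216.8750
r_2 = 81.8438 / 216.8750 = 0.377

0.377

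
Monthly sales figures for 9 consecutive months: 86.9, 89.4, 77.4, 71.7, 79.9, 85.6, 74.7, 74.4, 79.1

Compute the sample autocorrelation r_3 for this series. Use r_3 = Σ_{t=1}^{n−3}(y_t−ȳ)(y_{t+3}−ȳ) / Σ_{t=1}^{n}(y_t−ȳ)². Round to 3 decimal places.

Mean ȳ = (86.9 + 89.4 + 77.4 + 71.7 + 79.9 + 85.6 + 74.7 + 74.4 + 79.1)/9 = 79.9000
Σ(y_t−ȳ)(y_{t+3}−ȳ) = (-57.4000) + (0.0000) + (-14.2500) + (42.6400) + (0.0000) + (-4.5600) = -33.5700
Denominator Σ(y_t−ȳ)² = 303.1600
r_3 = -33.5700 / 303.1600 = -0.111

-0.111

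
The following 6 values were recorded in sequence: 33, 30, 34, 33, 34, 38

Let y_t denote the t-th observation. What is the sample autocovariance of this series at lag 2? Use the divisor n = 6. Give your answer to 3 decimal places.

-0.093

Mean ȳ = (33 + 30 + 34 + 33 + 34 + 38)/6 = 33.6667
Σ_{t=1}^{4}(y_t−ȳ)(y_{t+2}−ȳ) = -0.5556
γ_2 = -0.5556 / 6 = -0.093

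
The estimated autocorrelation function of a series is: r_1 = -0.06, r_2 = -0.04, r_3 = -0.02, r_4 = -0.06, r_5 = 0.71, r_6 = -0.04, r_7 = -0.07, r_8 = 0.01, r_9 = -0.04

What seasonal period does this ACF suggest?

5

The largest autocorrelation is r_5 = 0.71; the remaining lags stay at or below 0.01.
The dominant spike at lag 5 indicates a seasonal period of 5.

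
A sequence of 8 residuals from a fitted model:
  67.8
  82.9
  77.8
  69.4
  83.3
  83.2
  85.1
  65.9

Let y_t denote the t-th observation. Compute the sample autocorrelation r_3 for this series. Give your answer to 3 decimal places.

-0.044

Mean ȳ = (67.8 + 82.9 + 77.8 + 69.4 + 83.3 + 83.2 + 85.1 + 65.9)/8 = 76.9250
Deviations from mean: -9.1250, 5.9750, 0.8750, -7.5250, 6.3750, 6.2750, 8.1750, -11.0250
Numerator Σ_{t=1}^{5}(y_t−ȳ)(y_{t+3}−ȳ) = -19.5544
Denominator Σ(y_t−ȳ)² = 444.7550
r_3 = -19.5544 / 444.7550 = -0.044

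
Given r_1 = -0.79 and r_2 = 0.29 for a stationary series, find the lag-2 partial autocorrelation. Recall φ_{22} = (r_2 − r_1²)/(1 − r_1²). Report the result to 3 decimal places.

-0.889

φ_{22} = (r_2 − r_1²) / (1 − r_1²)
r_1² = (-0.79)² = 0.6241
Numerator = 0.29 − 0.6241 = -0.3341; denominator = 1 − 0.6241 = 0.3759
φ_{22} = -0.3341 / 0.3759 = -0.889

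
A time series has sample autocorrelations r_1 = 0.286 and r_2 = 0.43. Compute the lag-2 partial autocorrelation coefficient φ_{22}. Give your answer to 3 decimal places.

0.379

φ_{22} = (r_2 − r_1²) / (1 − r_1²)
r_1² = (0.286)² = 0.081796
Numerator = 0.43 − 0.0818 = 0.3482; denominator = 1 − 0.0818 = 0.9182
φ_{22} = 0.3482 / 0.9182 = 0.379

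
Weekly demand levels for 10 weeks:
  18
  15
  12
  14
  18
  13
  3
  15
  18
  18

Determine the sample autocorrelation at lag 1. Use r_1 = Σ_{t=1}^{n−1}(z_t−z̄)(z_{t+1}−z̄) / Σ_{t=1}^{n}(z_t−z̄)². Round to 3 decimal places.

Mean z̄ = (18 + 15 + 12 + 14 + 18 + 13 + 3 + 15 + 18 + 18)/10 = 14.4000
Numerator Σ_{t=1}^{9}(z_t−z̄)(z_{t+1}−z̄) = 19.4400
Denominator Σ(z_t−z̄)² = 190.4000
r_1 = 19.4400 / 190.4000 = 0.102

0.102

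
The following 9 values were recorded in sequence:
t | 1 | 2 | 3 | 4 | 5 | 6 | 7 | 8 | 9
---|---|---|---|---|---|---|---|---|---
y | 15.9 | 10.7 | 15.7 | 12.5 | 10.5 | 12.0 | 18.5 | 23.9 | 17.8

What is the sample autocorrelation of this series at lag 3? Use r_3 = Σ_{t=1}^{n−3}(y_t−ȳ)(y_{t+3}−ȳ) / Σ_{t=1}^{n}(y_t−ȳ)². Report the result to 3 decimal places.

-0.258

Mean ȳ = (15.9 + 10.7 + 15.7 + 12.5 + 10.5 + 12.0 + 18.5 + 23.9 + 17.8)/9 = 15.2778
Numerator Σ_{t=1}^{6}(y_t−ȳ)(y_{t+3}−ȳ) = -39.6537
Denominator Σ(y_t−ȳ)² = 153.8956
r_3 = -39.6537 / 153.8956 = -0.258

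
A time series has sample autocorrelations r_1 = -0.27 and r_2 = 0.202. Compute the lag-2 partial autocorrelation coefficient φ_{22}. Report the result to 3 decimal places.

0.139

φ_{22} = (r_2 − r_1²) / (1 − r_1²)
r_1² = (-0.27)² = 0.0729
Numerator = 0.202 − 0.0729 = 0.1291; denominator = 1 − 0.0729 = 0.9271
φ_{22} = 0.1291 / 0.9271 = 0.139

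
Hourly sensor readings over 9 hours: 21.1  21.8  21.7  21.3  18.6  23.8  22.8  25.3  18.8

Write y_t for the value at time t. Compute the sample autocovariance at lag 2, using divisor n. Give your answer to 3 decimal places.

0.008

Mean ȳ = (21.1 + 21.8 + 21.7 + 21.3 + 18.6 + 23.8 + 22.8 + 25.3 + 18.8)/9 = 21.6889
Σ_{t=1}^{7}(y_t−ȳ)(y_{t+2}−ȳ) = 0.0764
γ_2 = 0.0764 / 9 = 0.008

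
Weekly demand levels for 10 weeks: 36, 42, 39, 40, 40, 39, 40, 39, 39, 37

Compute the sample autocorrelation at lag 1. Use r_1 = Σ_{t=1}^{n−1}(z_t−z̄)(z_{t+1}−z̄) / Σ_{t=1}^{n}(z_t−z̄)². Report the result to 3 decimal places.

-0.346

Mean z̄ = (36 + 42 + 39 + 40 + 40 + 39 + 40 + 39 + 39 + 37)/10 = 39.1000
Numerator Σ_{t=1}^{9}(z_t−z̄)(z_{t+1}−z̄) = -8.6100
Denominator Σ(z_t−z̄)² = 24.9000
r_1 = -8.6100 / 24.9000 = -0.346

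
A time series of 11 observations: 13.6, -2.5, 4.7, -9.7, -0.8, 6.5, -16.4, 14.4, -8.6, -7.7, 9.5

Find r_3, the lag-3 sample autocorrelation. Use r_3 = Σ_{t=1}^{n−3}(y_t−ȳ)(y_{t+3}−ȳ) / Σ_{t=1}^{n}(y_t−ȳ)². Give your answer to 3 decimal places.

0.245

Mean ȳ = (13.6 − 2.5 + 4.7 − 9.7 − 0.8 + 6.5 − 16.4 + 14.4 − 8.6 − 7.7 + 9.5)/11 = 0.2727
Numerator Σ_{t=1}^{8}(y_t−ȳ)(y_{t+3}−ȳ) = 256.7832
Denominator Σ(y_t−ȳ)² = 1049.2818
r_3 = 256.7832 / 1049.2818 = 0.245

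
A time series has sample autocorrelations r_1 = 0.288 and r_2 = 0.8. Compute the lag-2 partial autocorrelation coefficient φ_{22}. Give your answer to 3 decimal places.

φ_{22} = (r_2 − r_1²) / (1 − r_1²)
r_1² = (0.288)² = 0.082944
Numerator = 0.8 − 0.0829 = 0.7171; denominator = 1 − 0.0829 = 0.9171
φ_{22} = 0.7171 / 0.9171 = 0.782

0.782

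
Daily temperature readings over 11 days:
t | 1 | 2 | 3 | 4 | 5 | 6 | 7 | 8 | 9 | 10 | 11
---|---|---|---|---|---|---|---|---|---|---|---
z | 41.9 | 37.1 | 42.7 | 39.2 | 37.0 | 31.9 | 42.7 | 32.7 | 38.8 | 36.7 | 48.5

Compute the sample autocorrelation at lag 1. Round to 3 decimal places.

Mean z̄ = (41.9 + 37.1 + 42.7 + 39.2 + 37.0 + 31.9 + 42.7 + 32.7 + 38.8 + 36.7 + 48.5)/11 = 39.0182
Numerator Σ_{t=1}^{10}(z_t−z̄)(z_{t+1}−z̄) = -67.4885
Denominator Σ(z_t−z̄)² = 229.1164
r_1 = -67.4885 / 229.1164 = -0.295

-0.295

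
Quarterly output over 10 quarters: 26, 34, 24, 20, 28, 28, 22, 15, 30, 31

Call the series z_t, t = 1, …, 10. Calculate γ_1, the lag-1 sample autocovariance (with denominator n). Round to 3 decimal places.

Mean z̄ = (26 + 34 + 24 + 20 + 28 + 28 + 22 + 15 + 30 + 31)/10 = 25.8000
Σ_{t=1}^{9}(z_t−z̄)(z_{t+1}−z̄) = -1.4400
γ_1 = -1.4400 / 10 = -0.144

-0.144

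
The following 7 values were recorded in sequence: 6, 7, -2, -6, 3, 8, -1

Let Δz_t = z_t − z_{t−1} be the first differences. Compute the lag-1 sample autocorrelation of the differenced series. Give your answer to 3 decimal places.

-0.033

First differences Δz: 1, -9, -4, 9, 5, -9
Mean of differences = -1.1667
Numerator Σ(Δz_t−Δz̄)(Δz_{t+1}−Δz̄) = -9.1944
Denominator Σ(Δz_t−Δz̄)² = 276.8333
r_1(Δz) = -9.1944 / 276.8333 = -0.033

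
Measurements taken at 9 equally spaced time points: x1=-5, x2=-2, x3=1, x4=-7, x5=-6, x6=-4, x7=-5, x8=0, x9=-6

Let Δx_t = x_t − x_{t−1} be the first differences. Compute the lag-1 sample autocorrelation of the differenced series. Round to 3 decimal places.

First differences Δx: 3, 3, -8, 1, 2, -1, 5, -6
Mean of differences = -0.1250
Numerator Σ(Δx_t−Δx̄)(Δx_{t+1}−Δx̄) = -57.7656
Denominator Σ(Δx_t−Δx̄)² = 148.8750
r_1(Δx) = -57.7656 / 148.8750 = -0.388

-0.388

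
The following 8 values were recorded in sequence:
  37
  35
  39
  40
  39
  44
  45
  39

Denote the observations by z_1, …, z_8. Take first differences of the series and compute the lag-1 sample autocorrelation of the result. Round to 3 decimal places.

First differences Δz: -2, 4, 1, -1, 5, 1, -6
Mean of differences = 0.2857
Numerator Σ(Δz_t−Δz̄)(Δz_{t+1}−Δz̄) = -13.9388
Denominator Σ(Δz_t−Δz̄)² = 83.4286
r_1(Δz) = -13.9388 / 83.4286 = -0.167

-0.167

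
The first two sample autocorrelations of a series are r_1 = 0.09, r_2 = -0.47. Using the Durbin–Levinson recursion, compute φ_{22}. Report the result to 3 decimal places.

φ_{22} = (r_2 − r_1²) / (1 − r_1²)
r_1² = (0.09)² = 0.0081
Numerator = -0.47 − 0.0081 = -0.4781; denominator = 1 − 0.0081 = 0.9919
φ_{22} = -0.4781 / 0.9919 = -0.482

-0.482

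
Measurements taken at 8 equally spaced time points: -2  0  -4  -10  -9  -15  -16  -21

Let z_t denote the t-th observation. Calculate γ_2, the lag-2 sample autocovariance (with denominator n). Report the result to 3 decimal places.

12.746

Mean z̄ = (-2 + 0 − 4 − 10 − 9 − 15 − 16 − 21)/8 = -9.6250
Deviations: 7.6250, 9.6250, 5.6250, -0.3750, 0.6250, -5.3750, -6.3750, -11.3750
Σ_{t=1}^{6}(z_t−z̄)(z_{t+2}−z̄) = 101.9688
γ_2 = 101.9688 / 8 = 12.746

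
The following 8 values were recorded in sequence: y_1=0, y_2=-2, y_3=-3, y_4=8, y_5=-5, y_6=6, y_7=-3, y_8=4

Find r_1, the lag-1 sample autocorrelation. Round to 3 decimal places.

-0.744

Mean ȳ = (0 − 2 − 3 + 8 − 5 + 6 − 3 + 4)/8 = 0.6250
Σ(y_t−ȳ)(y_{t+1}−ȳ) = (1.6406) + (9.5156) + (-26.7344) + (-41.4844) + (-30.2344) + (-19.4844) + (-12.2344) = -119.0156
Denominator Σ(y_t−ȳ)² = 159.8750
r_1 = -119.0156 / 159.8750 = -0.744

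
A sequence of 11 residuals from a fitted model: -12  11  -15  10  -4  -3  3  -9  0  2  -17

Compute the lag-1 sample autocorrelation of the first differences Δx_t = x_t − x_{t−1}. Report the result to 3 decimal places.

First differences Δx: 23, -26, 25, -14, 1, 6, -12, 9, 2, -19
Mean of differences = -0.5000
Numerator Σ(Δx_t−Δx̄)(Δx_{t+1}−Δx̄) = -1810.7500
Denominator Σ(Δx_t−Δx̄)² = 2650.5000
r_1(Δx) = -1810.7500 / 2650.5000 = -0.683

-0.683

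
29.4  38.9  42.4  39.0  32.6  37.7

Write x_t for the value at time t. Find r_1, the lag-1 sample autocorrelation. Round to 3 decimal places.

-0.033

Mean x̄ = (29.4 + 38.9 + 42.4 + 39.0 + 32.6 + 37.7)/6 = 36.6667
Deviations from mean: -7.2667, 2.2333, 5.7333, 2.3333, -4.0667, 1.0333
Σ(x_t−x̄)(x_{t+1}−x̄) = (-16.2289) + (12.8044) + (13.3778) + (-9.4889) + (-4.2022) = -3.7378
Denominator Σ(x_t−x̄)² = 113.7133
r_1 = -3.7378 / 113.7133 = -0.033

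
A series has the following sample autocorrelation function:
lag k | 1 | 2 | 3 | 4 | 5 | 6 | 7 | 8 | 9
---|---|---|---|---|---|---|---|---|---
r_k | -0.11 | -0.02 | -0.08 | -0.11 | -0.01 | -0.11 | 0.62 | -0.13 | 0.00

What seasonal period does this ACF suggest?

7

The largest autocorrelation is r_7 = 0.62; the remaining lags stay at or below 0.00.
The dominant spike at lag 7 indicates a seasonal period of 7.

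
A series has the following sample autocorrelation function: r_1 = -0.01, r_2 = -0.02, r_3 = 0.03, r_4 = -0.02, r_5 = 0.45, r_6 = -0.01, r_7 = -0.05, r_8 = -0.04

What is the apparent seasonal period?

5

The largest autocorrelation is r_5 = 0.45; the remaining lags stay at or below 0.03.
The dominant spike at lag 5 indicates a seasonal period of 5.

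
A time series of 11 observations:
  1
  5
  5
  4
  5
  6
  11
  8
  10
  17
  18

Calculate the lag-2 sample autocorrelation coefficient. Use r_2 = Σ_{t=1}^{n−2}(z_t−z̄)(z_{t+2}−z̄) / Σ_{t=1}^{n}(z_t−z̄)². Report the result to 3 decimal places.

Mean z̄ = (1 + 5 + 5 + 4 + 5 + 6 + 11 + 8 + 10 + 17 + 18)/11 = 8.1818
Numerator Σ_{t=1}^{9}(z_t−z̄)(z_{t+2}−z̄) = 68.2066
Denominator Σ(z_t−z̄)² = 289.6364
r_2 = 68.2066 / 289.6364 = 0.235

0.235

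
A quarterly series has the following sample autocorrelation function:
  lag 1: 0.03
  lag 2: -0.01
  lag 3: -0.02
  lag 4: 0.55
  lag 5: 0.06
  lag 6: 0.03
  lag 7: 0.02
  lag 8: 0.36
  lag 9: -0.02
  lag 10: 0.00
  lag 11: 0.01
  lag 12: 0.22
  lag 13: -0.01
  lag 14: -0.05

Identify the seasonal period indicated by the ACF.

4

The largest autocorrelation is r_4 = 0.55, with weaker echoes at lags 8 (0.36) and 12 (0.22); the remaining lags stay at or below 0.06.
The dominant spike at lag 4 indicates a seasonal period of 4.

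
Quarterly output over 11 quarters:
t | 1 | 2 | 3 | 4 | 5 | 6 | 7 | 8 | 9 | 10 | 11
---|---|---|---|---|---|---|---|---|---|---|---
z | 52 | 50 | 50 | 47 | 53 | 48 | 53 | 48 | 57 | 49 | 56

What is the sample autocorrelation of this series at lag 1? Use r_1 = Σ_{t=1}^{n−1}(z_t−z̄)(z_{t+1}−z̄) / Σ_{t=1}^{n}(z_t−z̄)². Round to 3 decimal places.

-0.559

Mean z̄ = (52 + 50 + 50 + 47 + 53 + 48 + 53 + 48 + 57 + 49 + 56)/11 = 51.1818
Numerator Σ_{t=1}^{10}(z_t−z̄)(z_{t+1}−z̄) = -61.3058
Denominator Σ(z_t−z̄)² = 109.6364
r_1 = -61.3058 / 109.6364 = -0.559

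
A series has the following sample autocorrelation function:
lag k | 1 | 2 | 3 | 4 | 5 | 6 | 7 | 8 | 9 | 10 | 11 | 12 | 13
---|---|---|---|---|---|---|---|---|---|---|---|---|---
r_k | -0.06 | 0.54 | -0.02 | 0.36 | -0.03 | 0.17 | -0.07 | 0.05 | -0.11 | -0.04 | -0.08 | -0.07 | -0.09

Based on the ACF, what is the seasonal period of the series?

2

The largest autocorrelation is r_2 = 0.54, with weaker echoes at lags 4 (0.36) and 6 (0.17); the remaining lags stay at or below 0.05.
The dominant spike at lag 2 indicates a seasonal period of 2.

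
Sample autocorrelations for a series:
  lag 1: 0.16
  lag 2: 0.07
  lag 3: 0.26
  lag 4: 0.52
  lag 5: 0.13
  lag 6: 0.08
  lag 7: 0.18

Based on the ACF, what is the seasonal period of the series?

4

The largest autocorrelation is r_4 = 0.52; the remaining lags stay at or below 0.26.
The dominant spike at lag 4 indicates a seasonal period of 4.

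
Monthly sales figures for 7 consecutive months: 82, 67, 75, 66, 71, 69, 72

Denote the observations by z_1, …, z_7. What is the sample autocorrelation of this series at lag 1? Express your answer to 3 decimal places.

-0.432

Mean z̄ = (82 + 67 + 75 + 66 + 71 + 69 + 72)/7 = 71.7143
Deviations from mean: 10.2857, -4.7143, 3.2857, -5.7143, -0.7143, -2.7143, 0.2857
Σ(z_t−z̄)(z_{t+1}−z̄) = (-48.4898) + (-15.4898) + (-18.7755) + (4.0816) + (1.9388) + (-0.7755) = -77.5102
Denominator Σ(z_t−z̄)² = 179.4286
r_1 = -77.5102 / 179.4286 = -0.432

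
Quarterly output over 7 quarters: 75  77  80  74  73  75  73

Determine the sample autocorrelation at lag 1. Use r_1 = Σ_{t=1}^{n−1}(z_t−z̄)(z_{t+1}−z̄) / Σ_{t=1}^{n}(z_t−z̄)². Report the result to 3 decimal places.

Mean z̄ = (75 + 77 + 80 + 74 + 73 + 75 + 73)/7 = 75.2857
Σ(z_t−z̄)(z_{t+1}−z̄) = (-0.4898) + (8.0816) + (-6.0612) + (2.9388) + (0.6531) + (0.6531) = 5.7755
Denominator Σ(z_t−z̄)² = 37.4286
r_1 = 5.7755 / 37.4286 = 0.154

0.154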